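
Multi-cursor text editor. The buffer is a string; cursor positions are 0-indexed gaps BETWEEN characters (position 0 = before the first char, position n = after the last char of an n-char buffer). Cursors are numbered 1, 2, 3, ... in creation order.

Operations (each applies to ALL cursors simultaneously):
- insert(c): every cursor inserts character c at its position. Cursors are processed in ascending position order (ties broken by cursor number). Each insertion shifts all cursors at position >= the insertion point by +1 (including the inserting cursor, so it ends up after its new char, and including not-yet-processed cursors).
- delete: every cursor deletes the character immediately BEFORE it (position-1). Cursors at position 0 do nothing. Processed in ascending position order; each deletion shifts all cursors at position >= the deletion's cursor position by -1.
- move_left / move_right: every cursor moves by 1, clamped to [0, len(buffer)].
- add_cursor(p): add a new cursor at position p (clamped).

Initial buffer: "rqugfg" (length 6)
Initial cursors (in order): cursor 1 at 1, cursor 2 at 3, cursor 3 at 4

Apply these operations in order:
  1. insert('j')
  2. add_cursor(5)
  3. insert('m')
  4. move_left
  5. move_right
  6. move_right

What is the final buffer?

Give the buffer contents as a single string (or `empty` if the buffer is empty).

After op 1 (insert('j')): buffer="rjqujgjfg" (len 9), cursors c1@2 c2@5 c3@7, authorship .1..2.3..
After op 2 (add_cursor(5)): buffer="rjqujgjfg" (len 9), cursors c1@2 c2@5 c4@5 c3@7, authorship .1..2.3..
After op 3 (insert('m')): buffer="rjmqujmmgjmfg" (len 13), cursors c1@3 c2@8 c4@8 c3@11, authorship .11..224.33..
After op 4 (move_left): buffer="rjmqujmmgjmfg" (len 13), cursors c1@2 c2@7 c4@7 c3@10, authorship .11..224.33..
After op 5 (move_right): buffer="rjmqujmmgjmfg" (len 13), cursors c1@3 c2@8 c4@8 c3@11, authorship .11..224.33..
After op 6 (move_right): buffer="rjmqujmmgjmfg" (len 13), cursors c1@4 c2@9 c4@9 c3@12, authorship .11..224.33..

Answer: rjmqujmmgjmfg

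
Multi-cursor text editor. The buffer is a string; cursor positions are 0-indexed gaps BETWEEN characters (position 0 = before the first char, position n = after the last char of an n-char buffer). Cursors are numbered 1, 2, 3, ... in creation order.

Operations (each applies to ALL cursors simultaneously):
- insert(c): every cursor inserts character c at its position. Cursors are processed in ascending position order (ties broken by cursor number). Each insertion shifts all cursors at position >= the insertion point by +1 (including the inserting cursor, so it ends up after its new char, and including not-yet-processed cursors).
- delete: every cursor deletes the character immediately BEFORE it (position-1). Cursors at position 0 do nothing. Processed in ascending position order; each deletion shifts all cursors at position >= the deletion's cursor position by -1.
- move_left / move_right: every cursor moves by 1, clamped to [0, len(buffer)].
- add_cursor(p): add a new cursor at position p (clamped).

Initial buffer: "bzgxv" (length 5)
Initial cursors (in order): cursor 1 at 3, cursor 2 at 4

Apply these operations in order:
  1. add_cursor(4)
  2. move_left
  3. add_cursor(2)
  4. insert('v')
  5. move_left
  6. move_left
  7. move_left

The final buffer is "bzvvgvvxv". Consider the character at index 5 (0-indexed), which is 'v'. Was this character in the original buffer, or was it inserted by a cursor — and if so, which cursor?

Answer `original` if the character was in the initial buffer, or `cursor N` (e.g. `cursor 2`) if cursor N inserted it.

After op 1 (add_cursor(4)): buffer="bzgxv" (len 5), cursors c1@3 c2@4 c3@4, authorship .....
After op 2 (move_left): buffer="bzgxv" (len 5), cursors c1@2 c2@3 c3@3, authorship .....
After op 3 (add_cursor(2)): buffer="bzgxv" (len 5), cursors c1@2 c4@2 c2@3 c3@3, authorship .....
After op 4 (insert('v')): buffer="bzvvgvvxv" (len 9), cursors c1@4 c4@4 c2@7 c3@7, authorship ..14.23..
After op 5 (move_left): buffer="bzvvgvvxv" (len 9), cursors c1@3 c4@3 c2@6 c3@6, authorship ..14.23..
After op 6 (move_left): buffer="bzvvgvvxv" (len 9), cursors c1@2 c4@2 c2@5 c3@5, authorship ..14.23..
After op 7 (move_left): buffer="bzvvgvvxv" (len 9), cursors c1@1 c4@1 c2@4 c3@4, authorship ..14.23..
Authorship (.=original, N=cursor N): . . 1 4 . 2 3 . .
Index 5: author = 2

Answer: cursor 2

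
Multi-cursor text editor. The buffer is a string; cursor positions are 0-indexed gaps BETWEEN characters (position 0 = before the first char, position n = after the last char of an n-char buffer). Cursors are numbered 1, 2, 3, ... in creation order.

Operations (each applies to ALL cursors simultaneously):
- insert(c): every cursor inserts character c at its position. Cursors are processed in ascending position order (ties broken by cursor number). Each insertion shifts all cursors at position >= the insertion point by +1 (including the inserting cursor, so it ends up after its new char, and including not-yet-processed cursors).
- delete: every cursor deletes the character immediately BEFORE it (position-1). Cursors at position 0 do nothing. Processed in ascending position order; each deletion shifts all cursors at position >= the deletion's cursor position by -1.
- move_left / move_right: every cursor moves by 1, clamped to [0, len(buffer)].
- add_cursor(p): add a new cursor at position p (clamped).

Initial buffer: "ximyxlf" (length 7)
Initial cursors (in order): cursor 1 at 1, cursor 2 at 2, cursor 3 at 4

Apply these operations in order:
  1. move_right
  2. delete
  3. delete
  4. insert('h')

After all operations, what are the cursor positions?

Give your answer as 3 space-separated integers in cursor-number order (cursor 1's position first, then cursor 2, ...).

After op 1 (move_right): buffer="ximyxlf" (len 7), cursors c1@2 c2@3 c3@5, authorship .......
After op 2 (delete): buffer="xylf" (len 4), cursors c1@1 c2@1 c3@2, authorship ....
After op 3 (delete): buffer="lf" (len 2), cursors c1@0 c2@0 c3@0, authorship ..
After op 4 (insert('h')): buffer="hhhlf" (len 5), cursors c1@3 c2@3 c3@3, authorship 123..

Answer: 3 3 3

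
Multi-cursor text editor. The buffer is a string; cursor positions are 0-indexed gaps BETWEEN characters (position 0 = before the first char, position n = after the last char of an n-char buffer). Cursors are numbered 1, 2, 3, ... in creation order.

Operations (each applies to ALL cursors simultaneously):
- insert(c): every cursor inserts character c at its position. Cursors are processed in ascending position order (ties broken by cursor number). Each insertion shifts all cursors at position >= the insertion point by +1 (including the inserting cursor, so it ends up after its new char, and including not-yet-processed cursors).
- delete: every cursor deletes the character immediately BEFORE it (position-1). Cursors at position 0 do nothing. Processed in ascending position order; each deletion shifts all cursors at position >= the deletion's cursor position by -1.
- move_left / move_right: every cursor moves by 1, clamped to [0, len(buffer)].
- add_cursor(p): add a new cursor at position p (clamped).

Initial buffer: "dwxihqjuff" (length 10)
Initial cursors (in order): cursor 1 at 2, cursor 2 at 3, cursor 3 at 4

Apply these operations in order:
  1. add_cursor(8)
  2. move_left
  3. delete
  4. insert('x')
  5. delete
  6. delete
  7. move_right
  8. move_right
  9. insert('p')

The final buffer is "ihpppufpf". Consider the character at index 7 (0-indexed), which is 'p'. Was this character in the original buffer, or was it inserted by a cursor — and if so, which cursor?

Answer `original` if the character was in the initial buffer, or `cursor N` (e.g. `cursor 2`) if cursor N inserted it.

Answer: cursor 4

Derivation:
After op 1 (add_cursor(8)): buffer="dwxihqjuff" (len 10), cursors c1@2 c2@3 c3@4 c4@8, authorship ..........
After op 2 (move_left): buffer="dwxihqjuff" (len 10), cursors c1@1 c2@2 c3@3 c4@7, authorship ..........
After op 3 (delete): buffer="ihquff" (len 6), cursors c1@0 c2@0 c3@0 c4@3, authorship ......
After op 4 (insert('x')): buffer="xxxihqxuff" (len 10), cursors c1@3 c2@3 c3@3 c4@7, authorship 123...4...
After op 5 (delete): buffer="ihquff" (len 6), cursors c1@0 c2@0 c3@0 c4@3, authorship ......
After op 6 (delete): buffer="ihuff" (len 5), cursors c1@0 c2@0 c3@0 c4@2, authorship .....
After op 7 (move_right): buffer="ihuff" (len 5), cursors c1@1 c2@1 c3@1 c4@3, authorship .....
After op 8 (move_right): buffer="ihuff" (len 5), cursors c1@2 c2@2 c3@2 c4@4, authorship .....
After op 9 (insert('p')): buffer="ihpppufpf" (len 9), cursors c1@5 c2@5 c3@5 c4@8, authorship ..123..4.
Authorship (.=original, N=cursor N): . . 1 2 3 . . 4 .
Index 7: author = 4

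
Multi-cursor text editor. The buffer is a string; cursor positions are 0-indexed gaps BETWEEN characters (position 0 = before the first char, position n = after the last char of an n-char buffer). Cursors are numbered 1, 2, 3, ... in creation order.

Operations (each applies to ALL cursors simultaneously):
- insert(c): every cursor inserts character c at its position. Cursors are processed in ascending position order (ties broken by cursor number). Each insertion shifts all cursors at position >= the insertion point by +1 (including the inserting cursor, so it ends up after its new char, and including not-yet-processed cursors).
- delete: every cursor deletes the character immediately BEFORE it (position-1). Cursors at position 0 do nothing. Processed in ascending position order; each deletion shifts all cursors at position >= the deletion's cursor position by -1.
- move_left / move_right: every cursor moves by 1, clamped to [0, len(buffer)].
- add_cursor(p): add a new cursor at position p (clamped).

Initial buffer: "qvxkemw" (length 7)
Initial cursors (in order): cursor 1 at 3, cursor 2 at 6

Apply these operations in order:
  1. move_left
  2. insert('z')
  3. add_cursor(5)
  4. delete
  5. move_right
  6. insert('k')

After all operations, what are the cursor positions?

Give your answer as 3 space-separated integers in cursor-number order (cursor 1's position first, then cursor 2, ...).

Answer: 4 8 6

Derivation:
After op 1 (move_left): buffer="qvxkemw" (len 7), cursors c1@2 c2@5, authorship .......
After op 2 (insert('z')): buffer="qvzxkezmw" (len 9), cursors c1@3 c2@7, authorship ..1...2..
After op 3 (add_cursor(5)): buffer="qvzxkezmw" (len 9), cursors c1@3 c3@5 c2@7, authorship ..1...2..
After op 4 (delete): buffer="qvxemw" (len 6), cursors c1@2 c3@3 c2@4, authorship ......
After op 5 (move_right): buffer="qvxemw" (len 6), cursors c1@3 c3@4 c2@5, authorship ......
After op 6 (insert('k')): buffer="qvxkekmkw" (len 9), cursors c1@4 c3@6 c2@8, authorship ...1.3.2.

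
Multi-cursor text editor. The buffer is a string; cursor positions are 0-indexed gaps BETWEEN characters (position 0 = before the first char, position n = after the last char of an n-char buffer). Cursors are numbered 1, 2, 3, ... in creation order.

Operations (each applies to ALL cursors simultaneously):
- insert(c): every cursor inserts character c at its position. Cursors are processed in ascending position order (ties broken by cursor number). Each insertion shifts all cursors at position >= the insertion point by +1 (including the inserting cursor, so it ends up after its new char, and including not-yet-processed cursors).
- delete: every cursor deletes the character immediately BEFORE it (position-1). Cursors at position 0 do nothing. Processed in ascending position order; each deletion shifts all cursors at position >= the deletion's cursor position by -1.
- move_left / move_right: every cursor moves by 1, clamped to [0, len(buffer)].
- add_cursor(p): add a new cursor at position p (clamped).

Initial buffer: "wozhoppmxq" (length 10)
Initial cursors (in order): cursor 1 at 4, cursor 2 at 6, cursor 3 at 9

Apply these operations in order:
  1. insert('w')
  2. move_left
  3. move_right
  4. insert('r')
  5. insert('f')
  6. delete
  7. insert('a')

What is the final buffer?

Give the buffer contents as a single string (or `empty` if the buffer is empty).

After op 1 (insert('w')): buffer="wozhwopwpmxwq" (len 13), cursors c1@5 c2@8 c3@12, authorship ....1..2...3.
After op 2 (move_left): buffer="wozhwopwpmxwq" (len 13), cursors c1@4 c2@7 c3@11, authorship ....1..2...3.
After op 3 (move_right): buffer="wozhwopwpmxwq" (len 13), cursors c1@5 c2@8 c3@12, authorship ....1..2...3.
After op 4 (insert('r')): buffer="wozhwropwrpmxwrq" (len 16), cursors c1@6 c2@10 c3@15, authorship ....11..22...33.
After op 5 (insert('f')): buffer="wozhwrfopwrfpmxwrfq" (len 19), cursors c1@7 c2@12 c3@18, authorship ....111..222...333.
After op 6 (delete): buffer="wozhwropwrpmxwrq" (len 16), cursors c1@6 c2@10 c3@15, authorship ....11..22...33.
After op 7 (insert('a')): buffer="wozhwraopwrapmxwraq" (len 19), cursors c1@7 c2@12 c3@18, authorship ....111..222...333.

Answer: wozhwraopwrapmxwraq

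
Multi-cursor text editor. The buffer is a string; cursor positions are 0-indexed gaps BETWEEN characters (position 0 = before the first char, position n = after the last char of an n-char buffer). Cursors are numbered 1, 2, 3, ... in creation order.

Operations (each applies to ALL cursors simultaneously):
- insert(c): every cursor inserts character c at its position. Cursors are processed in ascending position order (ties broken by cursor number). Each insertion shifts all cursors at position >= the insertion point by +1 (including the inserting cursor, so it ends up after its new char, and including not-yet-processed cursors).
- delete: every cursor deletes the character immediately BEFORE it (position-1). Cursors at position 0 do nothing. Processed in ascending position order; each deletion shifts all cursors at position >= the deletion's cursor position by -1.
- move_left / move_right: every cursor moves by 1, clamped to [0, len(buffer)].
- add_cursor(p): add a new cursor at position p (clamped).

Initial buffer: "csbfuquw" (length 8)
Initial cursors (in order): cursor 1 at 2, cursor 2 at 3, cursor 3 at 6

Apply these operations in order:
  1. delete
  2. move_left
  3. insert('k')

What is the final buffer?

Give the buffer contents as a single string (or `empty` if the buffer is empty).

After op 1 (delete): buffer="cfuuw" (len 5), cursors c1@1 c2@1 c3@3, authorship .....
After op 2 (move_left): buffer="cfuuw" (len 5), cursors c1@0 c2@0 c3@2, authorship .....
After op 3 (insert('k')): buffer="kkcfkuuw" (len 8), cursors c1@2 c2@2 c3@5, authorship 12..3...

Answer: kkcfkuuw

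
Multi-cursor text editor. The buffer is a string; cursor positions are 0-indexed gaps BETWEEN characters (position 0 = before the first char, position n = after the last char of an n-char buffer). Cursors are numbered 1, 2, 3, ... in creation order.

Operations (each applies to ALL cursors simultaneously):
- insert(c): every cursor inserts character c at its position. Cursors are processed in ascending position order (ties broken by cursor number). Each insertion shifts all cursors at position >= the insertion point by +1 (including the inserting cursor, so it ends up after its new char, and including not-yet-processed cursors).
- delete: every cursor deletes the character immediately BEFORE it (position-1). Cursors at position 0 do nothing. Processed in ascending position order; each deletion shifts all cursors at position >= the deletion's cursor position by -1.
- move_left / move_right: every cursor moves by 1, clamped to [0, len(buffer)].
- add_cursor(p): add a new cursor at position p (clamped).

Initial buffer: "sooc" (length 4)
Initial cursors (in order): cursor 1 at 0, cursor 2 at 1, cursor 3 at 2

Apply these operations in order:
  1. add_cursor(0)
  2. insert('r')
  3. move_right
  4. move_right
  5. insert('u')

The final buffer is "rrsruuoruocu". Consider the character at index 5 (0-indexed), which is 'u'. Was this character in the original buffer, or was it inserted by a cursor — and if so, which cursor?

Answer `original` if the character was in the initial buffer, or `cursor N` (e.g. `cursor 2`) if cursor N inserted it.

Answer: cursor 4

Derivation:
After op 1 (add_cursor(0)): buffer="sooc" (len 4), cursors c1@0 c4@0 c2@1 c3@2, authorship ....
After op 2 (insert('r')): buffer="rrsroroc" (len 8), cursors c1@2 c4@2 c2@4 c3@6, authorship 14.2.3..
After op 3 (move_right): buffer="rrsroroc" (len 8), cursors c1@3 c4@3 c2@5 c3@7, authorship 14.2.3..
After op 4 (move_right): buffer="rrsroroc" (len 8), cursors c1@4 c4@4 c2@6 c3@8, authorship 14.2.3..
After op 5 (insert('u')): buffer="rrsruuoruocu" (len 12), cursors c1@6 c4@6 c2@9 c3@12, authorship 14.214.32..3
Authorship (.=original, N=cursor N): 1 4 . 2 1 4 . 3 2 . . 3
Index 5: author = 4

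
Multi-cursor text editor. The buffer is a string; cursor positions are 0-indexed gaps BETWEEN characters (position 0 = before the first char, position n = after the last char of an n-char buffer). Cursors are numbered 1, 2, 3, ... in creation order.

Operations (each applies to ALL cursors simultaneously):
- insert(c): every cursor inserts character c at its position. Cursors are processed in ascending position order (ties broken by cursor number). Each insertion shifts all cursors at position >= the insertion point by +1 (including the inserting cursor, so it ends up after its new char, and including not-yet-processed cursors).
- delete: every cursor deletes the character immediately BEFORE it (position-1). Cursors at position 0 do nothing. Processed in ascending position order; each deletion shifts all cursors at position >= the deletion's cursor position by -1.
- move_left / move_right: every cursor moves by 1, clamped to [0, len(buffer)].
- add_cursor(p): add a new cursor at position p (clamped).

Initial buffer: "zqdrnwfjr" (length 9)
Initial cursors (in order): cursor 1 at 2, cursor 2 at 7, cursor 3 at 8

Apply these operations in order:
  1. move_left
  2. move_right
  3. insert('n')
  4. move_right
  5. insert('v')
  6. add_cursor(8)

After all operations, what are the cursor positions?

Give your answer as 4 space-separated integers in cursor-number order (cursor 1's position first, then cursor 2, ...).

After op 1 (move_left): buffer="zqdrnwfjr" (len 9), cursors c1@1 c2@6 c3@7, authorship .........
After op 2 (move_right): buffer="zqdrnwfjr" (len 9), cursors c1@2 c2@7 c3@8, authorship .........
After op 3 (insert('n')): buffer="zqndrnwfnjnr" (len 12), cursors c1@3 c2@9 c3@11, authorship ..1.....2.3.
After op 4 (move_right): buffer="zqndrnwfnjnr" (len 12), cursors c1@4 c2@10 c3@12, authorship ..1.....2.3.
After op 5 (insert('v')): buffer="zqndvrnwfnjvnrv" (len 15), cursors c1@5 c2@12 c3@15, authorship ..1.1....2.23.3
After op 6 (add_cursor(8)): buffer="zqndvrnwfnjvnrv" (len 15), cursors c1@5 c4@8 c2@12 c3@15, authorship ..1.1....2.23.3

Answer: 5 12 15 8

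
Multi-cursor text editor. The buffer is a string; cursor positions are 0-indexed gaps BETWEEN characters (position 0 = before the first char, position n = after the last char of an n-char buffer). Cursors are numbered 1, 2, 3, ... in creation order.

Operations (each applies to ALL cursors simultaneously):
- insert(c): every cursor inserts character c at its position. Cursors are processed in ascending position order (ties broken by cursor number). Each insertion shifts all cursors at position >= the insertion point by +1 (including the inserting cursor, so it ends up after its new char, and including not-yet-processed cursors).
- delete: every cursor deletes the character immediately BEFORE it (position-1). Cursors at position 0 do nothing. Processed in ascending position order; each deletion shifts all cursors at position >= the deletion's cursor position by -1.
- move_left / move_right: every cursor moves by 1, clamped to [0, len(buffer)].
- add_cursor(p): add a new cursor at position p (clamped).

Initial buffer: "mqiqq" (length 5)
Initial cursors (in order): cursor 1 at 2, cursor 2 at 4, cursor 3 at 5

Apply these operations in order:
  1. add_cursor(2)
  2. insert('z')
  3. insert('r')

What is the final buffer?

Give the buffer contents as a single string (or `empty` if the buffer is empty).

After op 1 (add_cursor(2)): buffer="mqiqq" (len 5), cursors c1@2 c4@2 c2@4 c3@5, authorship .....
After op 2 (insert('z')): buffer="mqzziqzqz" (len 9), cursors c1@4 c4@4 c2@7 c3@9, authorship ..14..2.3
After op 3 (insert('r')): buffer="mqzzrriqzrqzr" (len 13), cursors c1@6 c4@6 c2@10 c3@13, authorship ..1414..22.33

Answer: mqzzrriqzrqzr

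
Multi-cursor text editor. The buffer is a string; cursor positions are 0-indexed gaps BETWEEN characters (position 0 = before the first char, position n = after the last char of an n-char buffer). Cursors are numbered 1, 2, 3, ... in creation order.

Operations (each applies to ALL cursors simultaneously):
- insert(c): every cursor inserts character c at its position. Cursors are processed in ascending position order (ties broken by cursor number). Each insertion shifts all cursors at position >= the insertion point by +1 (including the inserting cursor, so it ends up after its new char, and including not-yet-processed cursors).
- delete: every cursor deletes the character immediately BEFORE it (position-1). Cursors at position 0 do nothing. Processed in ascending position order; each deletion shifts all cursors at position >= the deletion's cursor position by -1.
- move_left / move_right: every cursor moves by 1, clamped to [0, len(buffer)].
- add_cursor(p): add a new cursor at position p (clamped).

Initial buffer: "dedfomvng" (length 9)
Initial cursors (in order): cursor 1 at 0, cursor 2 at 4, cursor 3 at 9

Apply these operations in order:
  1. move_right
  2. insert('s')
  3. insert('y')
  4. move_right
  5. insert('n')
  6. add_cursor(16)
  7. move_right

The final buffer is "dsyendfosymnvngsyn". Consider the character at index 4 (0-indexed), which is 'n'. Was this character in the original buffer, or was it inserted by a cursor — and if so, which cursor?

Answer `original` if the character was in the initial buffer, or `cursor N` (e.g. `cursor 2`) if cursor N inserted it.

After op 1 (move_right): buffer="dedfomvng" (len 9), cursors c1@1 c2@5 c3@9, authorship .........
After op 2 (insert('s')): buffer="dsedfosmvngs" (len 12), cursors c1@2 c2@7 c3@12, authorship .1....2....3
After op 3 (insert('y')): buffer="dsyedfosymvngsy" (len 15), cursors c1@3 c2@9 c3@15, authorship .11....22....33
After op 4 (move_right): buffer="dsyedfosymvngsy" (len 15), cursors c1@4 c2@10 c3@15, authorship .11....22....33
After op 5 (insert('n')): buffer="dsyendfosymnvngsyn" (len 18), cursors c1@5 c2@12 c3@18, authorship .11.1...22.2...333
After op 6 (add_cursor(16)): buffer="dsyendfosymnvngsyn" (len 18), cursors c1@5 c2@12 c4@16 c3@18, authorship .11.1...22.2...333
After op 7 (move_right): buffer="dsyendfosymnvngsyn" (len 18), cursors c1@6 c2@13 c4@17 c3@18, authorship .11.1...22.2...333
Authorship (.=original, N=cursor N): . 1 1 . 1 . . . 2 2 . 2 . . . 3 3 3
Index 4: author = 1

Answer: cursor 1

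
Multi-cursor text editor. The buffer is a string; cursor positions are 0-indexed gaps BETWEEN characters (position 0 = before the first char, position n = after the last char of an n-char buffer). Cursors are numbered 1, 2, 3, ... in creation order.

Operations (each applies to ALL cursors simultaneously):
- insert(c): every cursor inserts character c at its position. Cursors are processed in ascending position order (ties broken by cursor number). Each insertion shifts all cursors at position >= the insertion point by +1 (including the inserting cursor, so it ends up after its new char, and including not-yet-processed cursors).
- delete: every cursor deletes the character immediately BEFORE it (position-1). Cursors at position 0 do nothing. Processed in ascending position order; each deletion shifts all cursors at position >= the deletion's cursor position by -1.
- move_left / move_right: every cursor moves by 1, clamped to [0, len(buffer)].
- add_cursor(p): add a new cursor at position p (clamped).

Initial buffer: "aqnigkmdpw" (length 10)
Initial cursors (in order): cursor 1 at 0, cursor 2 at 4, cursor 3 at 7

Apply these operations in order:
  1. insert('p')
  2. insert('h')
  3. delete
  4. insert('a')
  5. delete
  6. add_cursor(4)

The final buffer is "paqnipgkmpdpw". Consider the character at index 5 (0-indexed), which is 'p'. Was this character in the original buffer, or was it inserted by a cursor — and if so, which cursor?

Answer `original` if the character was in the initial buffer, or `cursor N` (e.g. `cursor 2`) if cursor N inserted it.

Answer: cursor 2

Derivation:
After op 1 (insert('p')): buffer="paqnipgkmpdpw" (len 13), cursors c1@1 c2@6 c3@10, authorship 1....2...3...
After op 2 (insert('h')): buffer="phaqniphgkmphdpw" (len 16), cursors c1@2 c2@8 c3@13, authorship 11....22...33...
After op 3 (delete): buffer="paqnipgkmpdpw" (len 13), cursors c1@1 c2@6 c3@10, authorship 1....2...3...
After op 4 (insert('a')): buffer="paaqnipagkmpadpw" (len 16), cursors c1@2 c2@8 c3@13, authorship 11....22...33...
After op 5 (delete): buffer="paqnipgkmpdpw" (len 13), cursors c1@1 c2@6 c3@10, authorship 1....2...3...
After op 6 (add_cursor(4)): buffer="paqnipgkmpdpw" (len 13), cursors c1@1 c4@4 c2@6 c3@10, authorship 1....2...3...
Authorship (.=original, N=cursor N): 1 . . . . 2 . . . 3 . . .
Index 5: author = 2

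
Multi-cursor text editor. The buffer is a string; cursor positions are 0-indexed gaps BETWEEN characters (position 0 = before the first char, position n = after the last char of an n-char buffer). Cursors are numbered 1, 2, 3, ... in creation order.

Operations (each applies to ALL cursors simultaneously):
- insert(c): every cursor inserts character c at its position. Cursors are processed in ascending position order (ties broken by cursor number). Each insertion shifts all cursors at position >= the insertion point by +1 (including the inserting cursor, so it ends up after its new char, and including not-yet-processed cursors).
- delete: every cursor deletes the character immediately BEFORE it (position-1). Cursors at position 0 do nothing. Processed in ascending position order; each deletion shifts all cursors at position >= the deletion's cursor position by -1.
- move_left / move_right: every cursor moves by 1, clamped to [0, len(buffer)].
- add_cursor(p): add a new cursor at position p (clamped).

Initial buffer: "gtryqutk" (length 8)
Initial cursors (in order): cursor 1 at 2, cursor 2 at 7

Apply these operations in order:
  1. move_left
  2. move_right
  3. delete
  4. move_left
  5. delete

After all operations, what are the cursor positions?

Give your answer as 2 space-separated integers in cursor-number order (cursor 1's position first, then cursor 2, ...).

Answer: 0 3

Derivation:
After op 1 (move_left): buffer="gtryqutk" (len 8), cursors c1@1 c2@6, authorship ........
After op 2 (move_right): buffer="gtryqutk" (len 8), cursors c1@2 c2@7, authorship ........
After op 3 (delete): buffer="gryquk" (len 6), cursors c1@1 c2@5, authorship ......
After op 4 (move_left): buffer="gryquk" (len 6), cursors c1@0 c2@4, authorship ......
After op 5 (delete): buffer="gryuk" (len 5), cursors c1@0 c2@3, authorship .....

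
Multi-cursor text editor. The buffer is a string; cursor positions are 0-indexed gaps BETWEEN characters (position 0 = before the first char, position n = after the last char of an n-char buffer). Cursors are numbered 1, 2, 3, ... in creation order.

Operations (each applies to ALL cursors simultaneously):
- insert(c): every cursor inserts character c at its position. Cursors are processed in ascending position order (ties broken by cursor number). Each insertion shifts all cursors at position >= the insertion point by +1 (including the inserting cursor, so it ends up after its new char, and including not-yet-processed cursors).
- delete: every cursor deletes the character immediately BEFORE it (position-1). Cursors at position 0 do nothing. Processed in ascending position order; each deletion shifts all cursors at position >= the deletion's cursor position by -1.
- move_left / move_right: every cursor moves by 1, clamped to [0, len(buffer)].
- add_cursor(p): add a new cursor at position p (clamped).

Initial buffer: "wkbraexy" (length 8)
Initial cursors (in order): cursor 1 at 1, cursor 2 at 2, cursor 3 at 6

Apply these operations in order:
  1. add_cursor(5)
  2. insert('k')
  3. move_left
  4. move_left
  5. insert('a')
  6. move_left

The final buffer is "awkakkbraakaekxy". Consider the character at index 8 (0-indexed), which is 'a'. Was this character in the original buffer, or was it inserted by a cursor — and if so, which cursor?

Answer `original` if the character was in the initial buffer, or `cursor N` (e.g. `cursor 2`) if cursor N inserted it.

After op 1 (add_cursor(5)): buffer="wkbraexy" (len 8), cursors c1@1 c2@2 c4@5 c3@6, authorship ........
After op 2 (insert('k')): buffer="wkkkbrakekxy" (len 12), cursors c1@2 c2@4 c4@8 c3@10, authorship .1.2...4.3..
After op 3 (move_left): buffer="wkkkbrakekxy" (len 12), cursors c1@1 c2@3 c4@7 c3@9, authorship .1.2...4.3..
After op 4 (move_left): buffer="wkkkbrakekxy" (len 12), cursors c1@0 c2@2 c4@6 c3@8, authorship .1.2...4.3..
After op 5 (insert('a')): buffer="awkakkbraakaekxy" (len 16), cursors c1@1 c2@4 c4@9 c3@12, authorship 1.12.2..4.43.3..
After op 6 (move_left): buffer="awkakkbraakaekxy" (len 16), cursors c1@0 c2@3 c4@8 c3@11, authorship 1.12.2..4.43.3..
Authorship (.=original, N=cursor N): 1 . 1 2 . 2 . . 4 . 4 3 . 3 . .
Index 8: author = 4

Answer: cursor 4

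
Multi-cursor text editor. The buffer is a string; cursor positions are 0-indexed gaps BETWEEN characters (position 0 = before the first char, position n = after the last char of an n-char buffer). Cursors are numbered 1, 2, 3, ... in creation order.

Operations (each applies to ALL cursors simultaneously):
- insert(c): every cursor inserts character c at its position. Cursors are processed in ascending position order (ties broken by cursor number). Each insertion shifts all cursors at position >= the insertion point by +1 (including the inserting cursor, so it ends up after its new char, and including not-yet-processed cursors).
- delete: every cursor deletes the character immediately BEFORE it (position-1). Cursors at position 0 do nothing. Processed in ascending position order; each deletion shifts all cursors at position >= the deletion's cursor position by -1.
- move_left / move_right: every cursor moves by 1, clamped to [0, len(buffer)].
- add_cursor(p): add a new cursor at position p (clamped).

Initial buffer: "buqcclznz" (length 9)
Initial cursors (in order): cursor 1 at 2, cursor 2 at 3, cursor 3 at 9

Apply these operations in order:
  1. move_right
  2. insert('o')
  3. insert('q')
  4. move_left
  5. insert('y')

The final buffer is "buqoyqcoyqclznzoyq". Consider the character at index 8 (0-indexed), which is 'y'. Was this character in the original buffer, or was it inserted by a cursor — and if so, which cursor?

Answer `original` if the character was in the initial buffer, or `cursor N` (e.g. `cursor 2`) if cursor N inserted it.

Answer: cursor 2

Derivation:
After op 1 (move_right): buffer="buqcclznz" (len 9), cursors c1@3 c2@4 c3@9, authorship .........
After op 2 (insert('o')): buffer="buqococlznzo" (len 12), cursors c1@4 c2@6 c3@12, authorship ...1.2.....3
After op 3 (insert('q')): buffer="buqoqcoqclznzoq" (len 15), cursors c1@5 c2@8 c3@15, authorship ...11.22.....33
After op 4 (move_left): buffer="buqoqcoqclznzoq" (len 15), cursors c1@4 c2@7 c3@14, authorship ...11.22.....33
After op 5 (insert('y')): buffer="buqoyqcoyqclznzoyq" (len 18), cursors c1@5 c2@9 c3@17, authorship ...111.222.....333
Authorship (.=original, N=cursor N): . . . 1 1 1 . 2 2 2 . . . . . 3 3 3
Index 8: author = 2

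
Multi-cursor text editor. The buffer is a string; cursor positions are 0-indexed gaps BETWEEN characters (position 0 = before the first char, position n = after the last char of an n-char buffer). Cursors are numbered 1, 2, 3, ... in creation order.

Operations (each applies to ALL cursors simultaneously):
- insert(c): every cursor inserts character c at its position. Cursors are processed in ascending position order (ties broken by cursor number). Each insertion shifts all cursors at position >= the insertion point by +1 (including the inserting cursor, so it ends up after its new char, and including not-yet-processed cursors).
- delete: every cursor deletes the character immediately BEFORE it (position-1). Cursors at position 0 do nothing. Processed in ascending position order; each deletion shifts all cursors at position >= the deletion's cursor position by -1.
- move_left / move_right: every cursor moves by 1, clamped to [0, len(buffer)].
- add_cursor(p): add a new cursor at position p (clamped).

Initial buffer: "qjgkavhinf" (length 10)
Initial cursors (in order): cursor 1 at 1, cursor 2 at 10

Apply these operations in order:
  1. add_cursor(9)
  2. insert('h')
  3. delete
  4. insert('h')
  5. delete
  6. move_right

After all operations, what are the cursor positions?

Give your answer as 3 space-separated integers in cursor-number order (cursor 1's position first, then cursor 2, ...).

Answer: 2 10 10

Derivation:
After op 1 (add_cursor(9)): buffer="qjgkavhinf" (len 10), cursors c1@1 c3@9 c2@10, authorship ..........
After op 2 (insert('h')): buffer="qhjgkavhinhfh" (len 13), cursors c1@2 c3@11 c2@13, authorship .1........3.2
After op 3 (delete): buffer="qjgkavhinf" (len 10), cursors c1@1 c3@9 c2@10, authorship ..........
After op 4 (insert('h')): buffer="qhjgkavhinhfh" (len 13), cursors c1@2 c3@11 c2@13, authorship .1........3.2
After op 5 (delete): buffer="qjgkavhinf" (len 10), cursors c1@1 c3@9 c2@10, authorship ..........
After op 6 (move_right): buffer="qjgkavhinf" (len 10), cursors c1@2 c2@10 c3@10, authorship ..........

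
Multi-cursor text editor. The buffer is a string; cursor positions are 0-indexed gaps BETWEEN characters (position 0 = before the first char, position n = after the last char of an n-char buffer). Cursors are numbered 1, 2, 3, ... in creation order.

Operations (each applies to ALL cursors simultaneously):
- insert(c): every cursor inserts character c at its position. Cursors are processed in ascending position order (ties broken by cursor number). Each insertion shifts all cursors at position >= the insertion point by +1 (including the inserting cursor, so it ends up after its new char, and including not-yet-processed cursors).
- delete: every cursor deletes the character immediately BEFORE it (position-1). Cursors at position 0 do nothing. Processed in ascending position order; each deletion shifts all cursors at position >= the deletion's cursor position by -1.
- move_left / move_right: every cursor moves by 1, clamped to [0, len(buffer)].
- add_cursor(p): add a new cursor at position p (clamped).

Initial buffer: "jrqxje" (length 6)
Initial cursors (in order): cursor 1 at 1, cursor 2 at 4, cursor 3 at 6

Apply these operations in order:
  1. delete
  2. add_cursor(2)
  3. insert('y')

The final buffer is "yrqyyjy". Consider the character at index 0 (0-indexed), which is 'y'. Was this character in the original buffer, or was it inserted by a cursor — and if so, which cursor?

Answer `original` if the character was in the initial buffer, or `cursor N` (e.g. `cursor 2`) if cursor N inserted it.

After op 1 (delete): buffer="rqj" (len 3), cursors c1@0 c2@2 c3@3, authorship ...
After op 2 (add_cursor(2)): buffer="rqj" (len 3), cursors c1@0 c2@2 c4@2 c3@3, authorship ...
After op 3 (insert('y')): buffer="yrqyyjy" (len 7), cursors c1@1 c2@5 c4@5 c3@7, authorship 1..24.3
Authorship (.=original, N=cursor N): 1 . . 2 4 . 3
Index 0: author = 1

Answer: cursor 1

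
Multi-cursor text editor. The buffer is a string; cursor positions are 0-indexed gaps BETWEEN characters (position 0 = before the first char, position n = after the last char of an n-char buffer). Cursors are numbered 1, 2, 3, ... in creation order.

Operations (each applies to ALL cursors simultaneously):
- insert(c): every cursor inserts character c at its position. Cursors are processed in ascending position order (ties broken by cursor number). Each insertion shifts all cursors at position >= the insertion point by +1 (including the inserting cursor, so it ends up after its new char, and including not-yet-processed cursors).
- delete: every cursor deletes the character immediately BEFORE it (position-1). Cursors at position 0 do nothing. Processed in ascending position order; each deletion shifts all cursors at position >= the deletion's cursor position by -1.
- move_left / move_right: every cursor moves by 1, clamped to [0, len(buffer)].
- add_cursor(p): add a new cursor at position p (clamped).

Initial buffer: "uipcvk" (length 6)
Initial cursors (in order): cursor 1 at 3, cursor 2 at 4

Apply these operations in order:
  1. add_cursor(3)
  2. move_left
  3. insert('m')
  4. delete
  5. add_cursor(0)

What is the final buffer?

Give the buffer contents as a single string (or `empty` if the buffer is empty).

After op 1 (add_cursor(3)): buffer="uipcvk" (len 6), cursors c1@3 c3@3 c2@4, authorship ......
After op 2 (move_left): buffer="uipcvk" (len 6), cursors c1@2 c3@2 c2@3, authorship ......
After op 3 (insert('m')): buffer="uimmpmcvk" (len 9), cursors c1@4 c3@4 c2@6, authorship ..13.2...
After op 4 (delete): buffer="uipcvk" (len 6), cursors c1@2 c3@2 c2@3, authorship ......
After op 5 (add_cursor(0)): buffer="uipcvk" (len 6), cursors c4@0 c1@2 c3@2 c2@3, authorship ......

Answer: uipcvk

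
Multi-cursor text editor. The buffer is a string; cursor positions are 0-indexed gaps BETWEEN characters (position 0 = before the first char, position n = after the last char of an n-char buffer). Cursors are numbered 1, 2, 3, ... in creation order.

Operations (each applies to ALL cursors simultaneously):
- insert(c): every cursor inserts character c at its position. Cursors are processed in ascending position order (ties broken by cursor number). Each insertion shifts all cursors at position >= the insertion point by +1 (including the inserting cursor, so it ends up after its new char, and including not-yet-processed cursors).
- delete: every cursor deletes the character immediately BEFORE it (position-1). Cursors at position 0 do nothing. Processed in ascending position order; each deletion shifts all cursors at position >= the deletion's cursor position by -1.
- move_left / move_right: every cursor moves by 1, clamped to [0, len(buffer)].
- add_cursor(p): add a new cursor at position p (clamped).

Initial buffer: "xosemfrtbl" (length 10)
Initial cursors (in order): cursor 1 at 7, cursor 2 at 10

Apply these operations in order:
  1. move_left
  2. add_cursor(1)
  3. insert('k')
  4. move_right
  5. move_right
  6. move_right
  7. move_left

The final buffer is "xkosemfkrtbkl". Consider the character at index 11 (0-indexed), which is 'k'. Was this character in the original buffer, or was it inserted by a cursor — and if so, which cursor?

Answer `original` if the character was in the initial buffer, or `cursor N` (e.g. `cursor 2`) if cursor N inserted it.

After op 1 (move_left): buffer="xosemfrtbl" (len 10), cursors c1@6 c2@9, authorship ..........
After op 2 (add_cursor(1)): buffer="xosemfrtbl" (len 10), cursors c3@1 c1@6 c2@9, authorship ..........
After op 3 (insert('k')): buffer="xkosemfkrtbkl" (len 13), cursors c3@2 c1@8 c2@12, authorship .3.....1...2.
After op 4 (move_right): buffer="xkosemfkrtbkl" (len 13), cursors c3@3 c1@9 c2@13, authorship .3.....1...2.
After op 5 (move_right): buffer="xkosemfkrtbkl" (len 13), cursors c3@4 c1@10 c2@13, authorship .3.....1...2.
After op 6 (move_right): buffer="xkosemfkrtbkl" (len 13), cursors c3@5 c1@11 c2@13, authorship .3.....1...2.
After op 7 (move_left): buffer="xkosemfkrtbkl" (len 13), cursors c3@4 c1@10 c2@12, authorship .3.....1...2.
Authorship (.=original, N=cursor N): . 3 . . . . . 1 . . . 2 .
Index 11: author = 2

Answer: cursor 2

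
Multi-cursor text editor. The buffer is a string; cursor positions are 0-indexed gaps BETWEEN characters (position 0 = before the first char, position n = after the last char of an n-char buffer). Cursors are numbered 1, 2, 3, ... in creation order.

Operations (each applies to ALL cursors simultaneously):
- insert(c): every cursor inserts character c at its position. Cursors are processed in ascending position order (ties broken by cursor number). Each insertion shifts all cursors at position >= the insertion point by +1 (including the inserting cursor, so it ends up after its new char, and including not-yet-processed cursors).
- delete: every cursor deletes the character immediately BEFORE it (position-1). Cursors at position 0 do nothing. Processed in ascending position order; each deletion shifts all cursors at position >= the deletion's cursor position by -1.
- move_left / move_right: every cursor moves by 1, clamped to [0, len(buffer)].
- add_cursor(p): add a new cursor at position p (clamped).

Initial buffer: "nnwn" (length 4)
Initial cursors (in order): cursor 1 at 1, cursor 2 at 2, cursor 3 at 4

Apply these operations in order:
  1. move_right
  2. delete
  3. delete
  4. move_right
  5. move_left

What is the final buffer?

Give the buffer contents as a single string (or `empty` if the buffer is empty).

Answer: empty

Derivation:
After op 1 (move_right): buffer="nnwn" (len 4), cursors c1@2 c2@3 c3@4, authorship ....
After op 2 (delete): buffer="n" (len 1), cursors c1@1 c2@1 c3@1, authorship .
After op 3 (delete): buffer="" (len 0), cursors c1@0 c2@0 c3@0, authorship 
After op 4 (move_right): buffer="" (len 0), cursors c1@0 c2@0 c3@0, authorship 
After op 5 (move_left): buffer="" (len 0), cursors c1@0 c2@0 c3@0, authorship 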